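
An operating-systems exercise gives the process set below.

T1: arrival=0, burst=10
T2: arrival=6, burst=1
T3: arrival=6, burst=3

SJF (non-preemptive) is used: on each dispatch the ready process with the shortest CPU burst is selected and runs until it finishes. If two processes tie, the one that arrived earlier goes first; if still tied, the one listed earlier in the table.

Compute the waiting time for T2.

4

Gantt: | T1 0-10 | T2 10-11 | T3 11-14 |
Completion: T1=10  T2=11  T3=14
Turnaround (C−A): T1=10  T2=5  T3=8
Waiting(T2) = turnaround − burst = 5 − 1 = 4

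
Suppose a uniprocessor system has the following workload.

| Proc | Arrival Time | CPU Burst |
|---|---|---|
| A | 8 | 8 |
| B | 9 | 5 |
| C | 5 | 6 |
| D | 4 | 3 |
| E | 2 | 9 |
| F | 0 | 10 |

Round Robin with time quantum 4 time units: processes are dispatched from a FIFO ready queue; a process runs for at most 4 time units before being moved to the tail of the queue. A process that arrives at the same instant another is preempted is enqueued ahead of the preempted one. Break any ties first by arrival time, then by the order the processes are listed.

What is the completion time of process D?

Timeline: | F 0-4 | E 4-8 | D 8-11 | F 11-15 | C 15-19 | A 19-23 | E 23-27 | B 27-31 | F 31-33 | C 33-35 | A 35-39 | E 39-40 | B 40-41 |
Completion: A=39  B=41  C=35  D=11  E=40  F=33

11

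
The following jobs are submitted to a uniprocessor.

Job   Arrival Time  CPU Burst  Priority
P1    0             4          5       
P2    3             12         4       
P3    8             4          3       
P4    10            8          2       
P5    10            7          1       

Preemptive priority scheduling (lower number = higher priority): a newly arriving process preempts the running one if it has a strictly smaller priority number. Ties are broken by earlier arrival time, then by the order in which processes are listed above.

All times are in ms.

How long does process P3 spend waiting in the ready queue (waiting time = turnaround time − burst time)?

Schedule: | P1 0-3 | P2 3-8 | P3 8-10 | P5 10-17 | P4 17-25 | P3 25-27 | P2 27-34 | P1 34-35 |
Completion: P1=35  P2=34  P3=27  P4=25  P5=17
Turnaround (C−A): P1=35  P2=31  P3=19  P4=15  P5=7
Waiting(P3) = turnaround − burst = 19 − 4 = 15

15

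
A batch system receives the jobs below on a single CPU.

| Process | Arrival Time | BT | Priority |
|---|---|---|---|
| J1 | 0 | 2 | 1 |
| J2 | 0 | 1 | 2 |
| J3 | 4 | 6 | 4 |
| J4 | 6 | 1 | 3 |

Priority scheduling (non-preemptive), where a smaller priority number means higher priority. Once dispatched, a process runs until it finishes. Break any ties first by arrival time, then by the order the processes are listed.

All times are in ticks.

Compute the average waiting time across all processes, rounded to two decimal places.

1.50

Timeline: | J1 0-2 | J2 2-3 | idle 3-4 | J3 4-10 | J4 10-11 |
Completion: J1=2  J2=3  J3=10  J4=11
Turnaround (C−A): J1=2  J2=3  J3=6  J4=5
Waiting times: J1=0, J2=2, J3=0, J4=4
Average waiting = (0+2+0+4) / 4 = 6/4 = 1.50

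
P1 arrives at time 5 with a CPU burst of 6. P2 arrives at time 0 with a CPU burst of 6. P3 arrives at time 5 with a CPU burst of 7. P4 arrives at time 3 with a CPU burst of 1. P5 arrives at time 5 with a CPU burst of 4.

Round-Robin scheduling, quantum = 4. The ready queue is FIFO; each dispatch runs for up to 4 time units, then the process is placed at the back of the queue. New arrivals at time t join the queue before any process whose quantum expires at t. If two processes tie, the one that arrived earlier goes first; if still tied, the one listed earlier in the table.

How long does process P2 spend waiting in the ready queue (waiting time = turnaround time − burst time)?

1

Schedule: | P2 0-4 | P4 4-5 | P2 5-7 | P1 7-11 | P3 11-15 | P5 15-19 | P1 19-21 | P3 21-24 |
Completion: P1=21  P2=7  P3=24  P4=5  P5=19
Waiting(P2) = turnaround − burst = 7 − 6 = 1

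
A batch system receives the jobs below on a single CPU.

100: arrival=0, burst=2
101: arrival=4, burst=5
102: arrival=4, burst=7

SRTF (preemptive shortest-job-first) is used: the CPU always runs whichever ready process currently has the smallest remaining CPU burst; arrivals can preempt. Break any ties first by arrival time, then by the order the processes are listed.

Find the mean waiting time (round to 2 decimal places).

1.67

Timeline: | 100 0-2 | idle 2-4 | 101 4-9 | 102 9-16 |
Completion: 100=2  101=9  102=16
Turnaround (C−A): 100=2  101=5  102=12
Waiting times: 100=0, 101=0, 102=5
Average waiting = (0+0+5) / 3 = 5/3 = 1.67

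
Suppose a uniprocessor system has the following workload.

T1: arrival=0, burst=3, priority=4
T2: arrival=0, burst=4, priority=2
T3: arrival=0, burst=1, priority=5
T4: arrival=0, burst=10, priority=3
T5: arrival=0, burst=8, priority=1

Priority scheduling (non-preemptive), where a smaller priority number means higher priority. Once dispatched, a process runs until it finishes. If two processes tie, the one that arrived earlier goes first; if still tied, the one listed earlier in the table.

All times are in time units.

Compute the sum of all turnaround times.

Schedule: | T5 0-8 | T2 8-12 | T4 12-22 | T1 22-25 | T3 25-26 |
Completion: T1=25  T2=12  T3=26  T4=22  T5=8
Turnaround = completion − arrival: T1=25, T2=12, T3=26, T4=22, T5=8
Total turnaround = 25 + 12 + 26 + 22 + 8 = 93

93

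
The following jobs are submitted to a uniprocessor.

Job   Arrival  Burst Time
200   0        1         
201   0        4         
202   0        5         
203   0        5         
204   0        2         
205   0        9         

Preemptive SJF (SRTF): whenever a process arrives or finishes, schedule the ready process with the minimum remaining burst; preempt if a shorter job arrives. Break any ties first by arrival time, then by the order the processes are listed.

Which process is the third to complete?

201

Timeline: | 200 0-1 | 204 1-3 | 201 3-7 | 202 7-12 | 203 12-17 | 205 17-26 |
Completion: 200=1  201=7  202=12  203=17  204=3  205=26
Finish order: 200 → 204 → 201 → 202 → 203 → 205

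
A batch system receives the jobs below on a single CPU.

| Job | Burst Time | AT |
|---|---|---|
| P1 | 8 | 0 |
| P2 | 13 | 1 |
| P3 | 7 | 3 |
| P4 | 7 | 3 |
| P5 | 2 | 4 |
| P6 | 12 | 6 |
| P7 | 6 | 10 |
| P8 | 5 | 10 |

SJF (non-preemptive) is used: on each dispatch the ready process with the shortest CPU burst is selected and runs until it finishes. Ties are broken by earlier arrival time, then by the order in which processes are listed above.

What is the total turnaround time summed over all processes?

187

Timeline: | P1 0-8 | P5 8-10 | P8 10-15 | P7 15-21 | P3 21-28 | P4 28-35 | P6 35-47 | P2 47-60 |
Completion: P1=8  P2=60  P3=28  P4=35  P5=10  P6=47  P7=21  P8=15
Turnaround = completion − arrival: P1=8, P2=59, P3=25, P4=32, P5=6, P6=41, P7=11, P8=5
Total turnaround = 8 + 59 + 25 + 32 + 6 + 41 + 11 + 5 = 187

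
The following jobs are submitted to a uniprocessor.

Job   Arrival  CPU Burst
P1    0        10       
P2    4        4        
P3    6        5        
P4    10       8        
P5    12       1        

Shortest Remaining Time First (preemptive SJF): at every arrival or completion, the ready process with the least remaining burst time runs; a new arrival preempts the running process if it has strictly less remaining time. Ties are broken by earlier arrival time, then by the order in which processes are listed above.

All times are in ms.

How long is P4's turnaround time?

18

Gantt: | P1 0-4 | P2 4-8 | P3 8-13 | P5 13-14 | P1 14-20 | P4 20-28 |
Completion: P1=20  P2=8  P3=13  P4=28  P5=14
Turnaround (C−A): P1=20  P2=4  P3=7  P4=18  P5=2
Turnaround(P4) = completion − arrival = 28 − 10 = 18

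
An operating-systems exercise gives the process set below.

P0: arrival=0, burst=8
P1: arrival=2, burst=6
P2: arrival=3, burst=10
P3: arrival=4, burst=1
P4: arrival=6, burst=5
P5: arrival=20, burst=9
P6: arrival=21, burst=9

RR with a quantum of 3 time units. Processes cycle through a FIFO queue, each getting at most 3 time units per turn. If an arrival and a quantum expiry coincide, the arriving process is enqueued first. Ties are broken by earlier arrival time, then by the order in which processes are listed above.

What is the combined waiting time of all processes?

113

Timeline: | P0 0-3 | P1 3-6 | P2 6-9 | P0 9-12 | P3 12-13 | P4 13-16 | P1 16-19 | P2 19-22 | P0 22-24 | P4 24-26 | P5 26-29 | P6 29-32 | P2 32-35 | P5 35-38 | P6 38-41 | P2 41-42 | P5 42-45 | P6 45-48 |
Completion: P0=24  P1=19  P2=42  P3=13  P4=26  P5=45  P6=48
Waiting = turnaround − burst: P0=16, P1=11, P2=29, P3=8, P4=15, P5=16, P6=18
Total waiting = 16 + 11 + 29 + 8 + 15 + 16 + 18 = 113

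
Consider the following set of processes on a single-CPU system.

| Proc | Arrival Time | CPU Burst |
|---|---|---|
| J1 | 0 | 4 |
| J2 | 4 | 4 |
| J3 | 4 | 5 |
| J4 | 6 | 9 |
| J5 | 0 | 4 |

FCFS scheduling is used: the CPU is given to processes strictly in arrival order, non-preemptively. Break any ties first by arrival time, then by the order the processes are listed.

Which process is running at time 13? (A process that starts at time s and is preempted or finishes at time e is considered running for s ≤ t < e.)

J3

Schedule: | J1 0-4 | J5 4-8 | J2 8-12 | J3 12-17 | J4 17-26 |
Completion: J1=4  J2=12  J3=17  J4=26  J5=8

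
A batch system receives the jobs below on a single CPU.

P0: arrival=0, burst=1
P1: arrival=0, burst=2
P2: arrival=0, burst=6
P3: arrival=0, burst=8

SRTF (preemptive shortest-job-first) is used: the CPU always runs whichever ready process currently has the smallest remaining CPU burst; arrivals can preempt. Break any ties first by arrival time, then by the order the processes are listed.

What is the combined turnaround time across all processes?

Timeline: | P0 0-1 | P1 1-3 | P2 3-9 | P3 9-17 |
Completion: P0=1  P1=3  P2=9  P3=17
Turnaround = completion − arrival: P0=1, P1=3, P2=9, P3=17
Total turnaround = 1 + 3 + 9 + 17 = 30

30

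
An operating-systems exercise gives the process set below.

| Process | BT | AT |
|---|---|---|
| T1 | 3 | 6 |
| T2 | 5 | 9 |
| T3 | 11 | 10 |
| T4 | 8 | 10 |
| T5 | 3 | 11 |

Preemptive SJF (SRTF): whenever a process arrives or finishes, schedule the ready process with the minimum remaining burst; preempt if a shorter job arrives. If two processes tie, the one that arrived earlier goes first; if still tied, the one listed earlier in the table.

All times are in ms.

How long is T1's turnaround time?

Schedule: | idle 0-6 | T1 6-9 | T2 9-14 | T5 14-17 | T4 17-25 | T3 25-36 |
Completion: T1=9  T2=14  T3=36  T4=25  T5=17
Turnaround (C−A): T1=3  T2=5  T3=26  T4=15  T5=6
Turnaround(T1) = completion − arrival = 9 − 6 = 3

3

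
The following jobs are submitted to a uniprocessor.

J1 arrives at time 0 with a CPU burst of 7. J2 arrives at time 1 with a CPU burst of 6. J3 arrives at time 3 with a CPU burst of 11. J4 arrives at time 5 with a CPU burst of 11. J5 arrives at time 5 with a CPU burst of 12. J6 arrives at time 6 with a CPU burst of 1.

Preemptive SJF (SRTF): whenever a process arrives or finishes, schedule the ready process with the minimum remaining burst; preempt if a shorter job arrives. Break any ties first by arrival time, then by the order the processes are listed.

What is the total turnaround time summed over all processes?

118

Schedule: | J1 0-7 | J6 7-8 | J2 8-14 | J3 14-25 | J4 25-36 | J5 36-48 |
Completion: J1=7  J2=14  J3=25  J4=36  J5=48  J6=8
Turnaround = completion − arrival: J1=7, J2=13, J3=22, J4=31, J5=43, J6=2
Total turnaround = 7 + 13 + 22 + 31 + 43 + 2 = 118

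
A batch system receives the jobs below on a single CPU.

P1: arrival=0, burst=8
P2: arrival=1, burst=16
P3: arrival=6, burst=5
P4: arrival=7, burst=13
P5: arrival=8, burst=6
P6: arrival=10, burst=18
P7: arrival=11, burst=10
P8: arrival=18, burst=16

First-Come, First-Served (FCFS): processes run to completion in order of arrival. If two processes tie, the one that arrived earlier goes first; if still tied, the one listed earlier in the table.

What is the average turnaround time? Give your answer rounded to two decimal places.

Timeline: | P1 0-8 | P2 8-24 | P3 24-29 | P4 29-42 | P5 42-48 | P6 48-66 | P7 66-76 | P8 76-92 |
Completion: P1=8  P2=24  P3=29  P4=42  P5=48  P6=66  P7=76  P8=92
Turnaround times: P1=8, P2=23, P3=23, P4=35, P5=40, P6=56, P7=65, P8=74
Average turnaround = (8+23+23+35+40+56+65+74) / 8 = 324/8 = 40.50

40.50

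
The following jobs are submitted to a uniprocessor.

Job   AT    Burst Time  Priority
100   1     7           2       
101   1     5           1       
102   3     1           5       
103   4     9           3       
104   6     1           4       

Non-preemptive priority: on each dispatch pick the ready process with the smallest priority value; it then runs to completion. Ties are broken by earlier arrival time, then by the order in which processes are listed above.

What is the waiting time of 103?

Gantt: | idle 0-1 | 101 1-6 | 100 6-13 | 103 13-22 | 104 22-23 | 102 23-24 |
Completion: 100=13  101=6  102=24  103=22  104=23
Turnaround (C−A): 100=12  101=5  102=21  103=18  104=17
Waiting(103) = turnaround − burst = 18 − 9 = 9

9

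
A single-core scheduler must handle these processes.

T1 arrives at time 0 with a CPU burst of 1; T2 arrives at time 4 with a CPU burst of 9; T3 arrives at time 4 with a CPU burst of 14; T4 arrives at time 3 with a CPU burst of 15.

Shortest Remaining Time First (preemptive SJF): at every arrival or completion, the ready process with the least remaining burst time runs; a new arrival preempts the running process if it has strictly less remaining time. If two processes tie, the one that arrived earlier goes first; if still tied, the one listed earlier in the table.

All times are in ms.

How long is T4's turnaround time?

Schedule: | T1 0-1 | idle 1-3 | T4 3-4 | T2 4-13 | T4 13-27 | T3 27-41 |
Completion: T1=1  T2=13  T3=41  T4=27
Turnaround (C−A): T1=1  T2=9  T3=37  T4=24
Turnaround(T4) = completion − arrival = 27 − 3 = 24

24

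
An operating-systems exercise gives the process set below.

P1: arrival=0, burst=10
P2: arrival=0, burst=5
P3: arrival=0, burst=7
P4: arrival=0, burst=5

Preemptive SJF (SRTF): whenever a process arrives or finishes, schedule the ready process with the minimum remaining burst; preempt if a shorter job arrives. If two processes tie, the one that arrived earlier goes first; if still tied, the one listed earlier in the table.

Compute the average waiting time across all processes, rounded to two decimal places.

8.00

Timeline: | P2 0-5 | P4 5-10 | P3 10-17 | P1 17-27 |
Completion: P1=27  P2=5  P3=17  P4=10
Waiting times: P1=17, P2=0, P3=10, P4=5
Average waiting = (17+0+10+5) / 4 = 32/4 = 8.00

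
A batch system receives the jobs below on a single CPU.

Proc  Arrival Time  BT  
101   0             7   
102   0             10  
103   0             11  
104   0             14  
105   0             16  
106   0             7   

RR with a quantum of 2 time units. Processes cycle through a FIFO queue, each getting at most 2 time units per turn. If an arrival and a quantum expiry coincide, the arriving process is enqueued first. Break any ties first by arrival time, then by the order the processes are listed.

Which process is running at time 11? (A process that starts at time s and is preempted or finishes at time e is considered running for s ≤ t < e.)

106

Timeline: | 101 0-2 | 102 2-4 | 103 4-6 | 104 6-8 | 105 8-10 | 106 10-12 | 101 12-14 | 102 14-16 | 103 16-18 | 104 18-20 | 105 20-22 | 106 22-24 | 101 24-26 | 102 26-28 | 103 28-30 | 104 30-32 | 105 32-34 | 106 34-36 | 101 36-37 | 102 37-39 | 103 39-41 | 104 41-43 | 105 43-45 | 106 45-46 | 102 46-48 | 103 48-50 | 104 50-52 | 105 52-54 | 103 54-55 | 104 55-57 | 105 57-59 | 104 59-61 | 105 61-65 |
Completion: 101=37  102=48  103=55  104=61  105=65  106=46
Turnaround (C−A): 101=37  102=48  103=55  104=61  105=65  106=46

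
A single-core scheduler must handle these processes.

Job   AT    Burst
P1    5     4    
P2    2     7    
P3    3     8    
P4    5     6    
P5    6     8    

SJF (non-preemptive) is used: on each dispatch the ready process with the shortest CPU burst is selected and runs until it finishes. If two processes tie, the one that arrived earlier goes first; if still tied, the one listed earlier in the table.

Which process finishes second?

P1

Timeline: | idle 0-2 | P2 2-9 | P1 9-13 | P4 13-19 | P3 19-27 | P5 27-35 |
Completion: P1=13  P2=9  P3=27  P4=19  P5=35
Turnaround (C−A): P1=8  P2=7  P3=24  P4=14  P5=29
Finish order: P2 → P1 → P4 → P3 → P5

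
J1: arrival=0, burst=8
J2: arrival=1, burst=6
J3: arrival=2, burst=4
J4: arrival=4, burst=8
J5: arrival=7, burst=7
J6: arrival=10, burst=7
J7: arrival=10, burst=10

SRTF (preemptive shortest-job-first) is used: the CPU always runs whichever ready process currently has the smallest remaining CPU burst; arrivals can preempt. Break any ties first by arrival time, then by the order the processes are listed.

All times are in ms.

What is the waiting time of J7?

30

Schedule: | J1 0-1 | J2 1-2 | J3 2-6 | J2 6-11 | J1 11-18 | J5 18-25 | J6 25-32 | J4 32-40 | J7 40-50 |
Completion: J1=18  J2=11  J3=6  J4=40  J5=25  J6=32  J7=50
Turnaround (C−A): J1=18  J2=10  J3=4  J4=36  J5=18  J6=22  J7=40
Waiting(J7) = turnaround − burst = 40 − 10 = 30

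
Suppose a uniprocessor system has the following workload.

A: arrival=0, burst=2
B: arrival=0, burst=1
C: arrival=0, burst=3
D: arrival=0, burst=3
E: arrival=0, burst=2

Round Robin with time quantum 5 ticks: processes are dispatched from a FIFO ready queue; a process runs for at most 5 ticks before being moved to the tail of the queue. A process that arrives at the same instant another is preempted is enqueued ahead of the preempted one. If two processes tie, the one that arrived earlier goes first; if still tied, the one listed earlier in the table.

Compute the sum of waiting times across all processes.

20

Schedule: | A 0-2 | B 2-3 | C 3-6 | D 6-9 | E 9-11 |
Completion: A=2  B=3  C=6  D=9  E=11
Waiting = turnaround − burst: A=0, B=2, C=3, D=6, E=9
Total waiting = 0 + 2 + 3 + 6 + 9 = 20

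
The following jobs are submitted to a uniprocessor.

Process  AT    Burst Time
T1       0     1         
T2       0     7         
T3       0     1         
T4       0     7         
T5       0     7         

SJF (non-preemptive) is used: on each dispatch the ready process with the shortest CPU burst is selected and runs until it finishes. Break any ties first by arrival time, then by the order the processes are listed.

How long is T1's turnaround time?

1

Schedule: | T1 0-1 | T3 1-2 | T2 2-9 | T4 9-16 | T5 16-23 |
Completion: T1=1  T2=9  T3=2  T4=16  T5=23
Turnaround(T1) = completion − arrival = 1 − 0 = 1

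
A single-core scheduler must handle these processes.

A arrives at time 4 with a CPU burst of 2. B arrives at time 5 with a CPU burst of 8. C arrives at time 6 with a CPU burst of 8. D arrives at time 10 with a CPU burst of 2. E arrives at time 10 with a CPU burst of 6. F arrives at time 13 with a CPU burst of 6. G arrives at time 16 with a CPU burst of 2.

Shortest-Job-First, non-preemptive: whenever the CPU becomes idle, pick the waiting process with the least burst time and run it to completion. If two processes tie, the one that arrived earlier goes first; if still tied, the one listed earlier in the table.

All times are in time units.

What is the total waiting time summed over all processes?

48

Gantt: | idle 0-4 | A 4-6 | B 6-14 | D 14-16 | G 16-18 | E 18-24 | F 24-30 | C 30-38 |
Completion: A=6  B=14  C=38  D=16  E=24  F=30  G=18
Waiting = turnaround − burst: A=0, B=1, C=24, D=4, E=8, F=11, G=0
Total waiting = 0 + 1 + 24 + 4 + 8 + 11 + 0 = 48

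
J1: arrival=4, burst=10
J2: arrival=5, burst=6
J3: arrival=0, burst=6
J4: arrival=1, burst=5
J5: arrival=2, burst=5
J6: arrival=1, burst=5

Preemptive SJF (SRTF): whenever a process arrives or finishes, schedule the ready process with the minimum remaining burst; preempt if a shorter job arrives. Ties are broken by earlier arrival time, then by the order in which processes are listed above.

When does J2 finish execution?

Gantt: | J3 0-6 | J4 6-11 | J6 11-16 | J5 16-21 | J2 21-27 | J1 27-37 |
Completion: J1=37  J2=27  J3=6  J4=11  J5=21  J6=16
Turnaround (C−A): J1=33  J2=22  J3=6  J4=10  J5=19  J6=15

27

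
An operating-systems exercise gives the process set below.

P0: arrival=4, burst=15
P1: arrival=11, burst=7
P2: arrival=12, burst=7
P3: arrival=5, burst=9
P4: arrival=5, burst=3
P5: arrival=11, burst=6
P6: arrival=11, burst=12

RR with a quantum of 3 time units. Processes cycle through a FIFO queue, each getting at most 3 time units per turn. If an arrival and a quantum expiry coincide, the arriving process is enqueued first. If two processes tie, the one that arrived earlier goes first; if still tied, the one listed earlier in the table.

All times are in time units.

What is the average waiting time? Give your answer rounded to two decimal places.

29.71

Timeline: | idle 0-4 | P0 4-7 | P3 7-10 | P4 10-13 | P0 13-16 | P3 16-19 | P1 19-22 | P5 22-25 | P6 25-28 | P2 28-31 | P0 31-34 | P3 34-37 | P1 37-40 | P5 40-43 | P6 43-46 | P2 46-49 | P0 49-52 | P1 52-53 | P6 53-56 | P2 56-57 | P0 57-60 | P6 60-63 |
Completion: P0=60  P1=53  P2=57  P3=37  P4=13  P5=43  P6=63
Waiting times: P0=41, P1=35, P2=38, P3=23, P4=5, P5=26, P6=40
Average waiting = (41+35+38+23+5+26+40) / 7 = 208/7 = 29.71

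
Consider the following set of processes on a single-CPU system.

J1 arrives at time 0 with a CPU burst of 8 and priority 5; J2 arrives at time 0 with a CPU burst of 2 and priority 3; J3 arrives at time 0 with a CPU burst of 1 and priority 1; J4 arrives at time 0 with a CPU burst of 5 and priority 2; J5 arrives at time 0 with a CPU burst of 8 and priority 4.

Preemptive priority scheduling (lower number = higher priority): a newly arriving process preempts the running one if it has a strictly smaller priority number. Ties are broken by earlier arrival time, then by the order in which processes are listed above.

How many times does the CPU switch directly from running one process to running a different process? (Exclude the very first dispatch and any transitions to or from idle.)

Timeline: | J3 0-1 | J4 1-6 | J2 6-8 | J5 8-16 | J1 16-24 |
Completion: J1=24  J2=8  J3=1  J4=6  J5=16
Turnaround (C−A): J1=24  J2=8  J3=1  J4=6  J5=16

4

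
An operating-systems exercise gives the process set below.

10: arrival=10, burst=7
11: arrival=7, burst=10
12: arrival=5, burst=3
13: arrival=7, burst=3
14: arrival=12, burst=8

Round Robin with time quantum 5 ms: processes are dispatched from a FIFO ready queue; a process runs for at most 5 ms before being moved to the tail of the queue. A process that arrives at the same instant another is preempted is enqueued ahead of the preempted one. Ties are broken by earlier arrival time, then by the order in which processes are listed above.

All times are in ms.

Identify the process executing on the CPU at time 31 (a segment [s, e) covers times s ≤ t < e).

10

Timeline: | idle 0-5 | 12 5-8 | 11 8-13 | 13 13-16 | 10 16-21 | 14 21-26 | 11 26-31 | 10 31-33 | 14 33-36 |
Completion: 10=33  11=31  12=8  13=16  14=36
Turnaround (C−A): 10=23  11=24  12=3  13=9  14=24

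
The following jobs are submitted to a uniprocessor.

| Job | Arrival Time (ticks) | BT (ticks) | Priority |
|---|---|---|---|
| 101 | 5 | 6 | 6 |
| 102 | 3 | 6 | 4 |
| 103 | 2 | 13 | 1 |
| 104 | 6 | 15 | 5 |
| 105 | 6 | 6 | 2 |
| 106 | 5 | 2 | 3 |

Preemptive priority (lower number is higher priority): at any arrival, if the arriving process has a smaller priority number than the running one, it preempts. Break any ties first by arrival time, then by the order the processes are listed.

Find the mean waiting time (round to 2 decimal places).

17.83

Timeline: | idle 0-2 | 103 2-15 | 105 15-21 | 106 21-23 | 102 23-29 | 104 29-44 | 101 44-50 |
Completion: 101=50  102=29  103=15  104=44  105=21  106=23
Turnaround (C−A): 101=45  102=26  103=13  104=38  105=15  106=18
Waiting times: 101=39, 102=20, 103=0, 104=23, 105=9, 106=16
Average waiting = (39+20+0+23+9+16) / 6 = 107/6 = 17.83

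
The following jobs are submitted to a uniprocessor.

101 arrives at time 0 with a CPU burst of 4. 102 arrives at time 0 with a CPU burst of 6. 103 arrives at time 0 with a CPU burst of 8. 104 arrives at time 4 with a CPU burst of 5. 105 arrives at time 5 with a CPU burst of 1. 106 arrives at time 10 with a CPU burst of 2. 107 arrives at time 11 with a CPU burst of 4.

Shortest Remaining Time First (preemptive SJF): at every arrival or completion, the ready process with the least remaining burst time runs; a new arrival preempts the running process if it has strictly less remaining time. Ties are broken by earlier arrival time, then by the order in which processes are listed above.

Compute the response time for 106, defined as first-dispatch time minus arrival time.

0

Schedule: | 101 0-4 | 104 4-5 | 105 5-6 | 104 6-10 | 106 10-12 | 107 12-16 | 102 16-22 | 103 22-30 |
Completion: 101=4  102=22  103=30  104=10  105=6  106=12  107=16
Response(106) = first start − arrival = 10 − 10 = 0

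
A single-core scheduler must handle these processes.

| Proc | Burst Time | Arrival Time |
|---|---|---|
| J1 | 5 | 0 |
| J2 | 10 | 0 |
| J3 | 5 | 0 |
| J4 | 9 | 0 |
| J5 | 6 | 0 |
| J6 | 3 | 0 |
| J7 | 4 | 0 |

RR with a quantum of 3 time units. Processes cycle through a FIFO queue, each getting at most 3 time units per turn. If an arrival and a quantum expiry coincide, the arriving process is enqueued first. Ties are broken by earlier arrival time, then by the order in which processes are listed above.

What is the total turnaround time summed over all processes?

221

Schedule: | J1 0-3 | J2 3-6 | J3 6-9 | J4 9-12 | J5 12-15 | J6 15-18 | J7 18-21 | J1 21-23 | J2 23-26 | J3 26-28 | J4 28-31 | J5 31-34 | J7 34-35 | J2 35-38 | J4 38-41 | J2 41-42 |
Completion: J1=23  J2=42  J3=28  J4=41  J5=34  J6=18  J7=35
Turnaround = completion − arrival: J1=23, J2=42, J3=28, J4=41, J5=34, J6=18, J7=35
Total turnaround = 23 + 42 + 28 + 41 + 34 + 18 + 35 = 221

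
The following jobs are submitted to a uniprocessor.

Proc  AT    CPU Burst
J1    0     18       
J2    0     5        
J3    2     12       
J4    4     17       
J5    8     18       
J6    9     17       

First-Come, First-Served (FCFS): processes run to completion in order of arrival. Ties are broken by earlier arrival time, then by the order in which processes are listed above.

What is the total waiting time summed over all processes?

175

Gantt: | J1 0-18 | J2 18-23 | J3 23-35 | J4 35-52 | J5 52-70 | J6 70-87 |
Completion: J1=18  J2=23  J3=35  J4=52  J5=70  J6=87
Waiting = turnaround − burst: J1=0, J2=18, J3=21, J4=31, J5=44, J6=61
Total waiting = 0 + 18 + 21 + 31 + 44 + 61 = 175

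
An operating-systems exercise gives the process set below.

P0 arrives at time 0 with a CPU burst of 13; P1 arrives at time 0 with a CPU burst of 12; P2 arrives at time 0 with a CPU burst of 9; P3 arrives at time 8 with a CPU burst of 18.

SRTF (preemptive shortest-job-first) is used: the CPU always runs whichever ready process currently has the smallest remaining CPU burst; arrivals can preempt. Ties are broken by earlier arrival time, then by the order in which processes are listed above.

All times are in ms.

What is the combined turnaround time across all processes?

Schedule: | P2 0-9 | P1 9-21 | P0 21-34 | P3 34-52 |
Completion: P0=34  P1=21  P2=9  P3=52
Turnaround = completion − arrival: P0=34, P1=21, P2=9, P3=44
Total turnaround = 34 + 21 + 9 + 44 = 108

108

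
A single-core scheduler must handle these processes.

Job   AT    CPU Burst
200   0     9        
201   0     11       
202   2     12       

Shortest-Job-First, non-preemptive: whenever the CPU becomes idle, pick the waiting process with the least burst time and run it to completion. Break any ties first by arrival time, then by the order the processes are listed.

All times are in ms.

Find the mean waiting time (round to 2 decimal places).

9.00

Schedule: | 200 0-9 | 201 9-20 | 202 20-32 |
Completion: 200=9  201=20  202=32
Waiting times: 200=0, 201=9, 202=18
Average waiting = (0+9+18) / 3 = 27/3 = 9.00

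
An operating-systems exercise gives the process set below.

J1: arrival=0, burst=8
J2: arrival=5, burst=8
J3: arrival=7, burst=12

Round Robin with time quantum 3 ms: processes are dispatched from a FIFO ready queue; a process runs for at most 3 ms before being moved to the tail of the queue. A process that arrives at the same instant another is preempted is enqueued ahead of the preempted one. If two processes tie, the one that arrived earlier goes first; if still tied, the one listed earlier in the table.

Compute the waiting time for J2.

Timeline: | J1 0-6 | J2 6-9 | J1 9-11 | J3 11-14 | J2 14-17 | J3 17-20 | J2 20-22 | J3 22-28 |
Completion: J1=11  J2=22  J3=28
Turnaround (C−A): J1=11  J2=17  J3=21
Waiting(J2) = turnaround − burst = 17 − 8 = 9

9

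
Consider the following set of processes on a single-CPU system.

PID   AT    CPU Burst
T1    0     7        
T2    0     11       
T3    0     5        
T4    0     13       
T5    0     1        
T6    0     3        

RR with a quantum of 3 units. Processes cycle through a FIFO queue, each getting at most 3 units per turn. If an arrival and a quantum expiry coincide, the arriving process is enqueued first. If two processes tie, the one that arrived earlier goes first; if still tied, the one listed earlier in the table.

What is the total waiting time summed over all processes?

117

Schedule: | T1 0-3 | T2 3-6 | T3 6-9 | T4 9-12 | T5 12-13 | T6 13-16 | T1 16-19 | T2 19-22 | T3 22-24 | T4 24-27 | T1 27-28 | T2 28-31 | T4 31-34 | T2 34-36 | T4 36-40 |
Completion: T1=28  T2=36  T3=24  T4=40  T5=13  T6=16
Turnaround (C−A): T1=28  T2=36  T3=24  T4=40  T5=13  T6=16
Waiting = turnaround − burst: T1=21, T2=25, T3=19, T4=27, T5=12, T6=13
Total waiting = 21 + 25 + 19 + 27 + 12 + 13 = 117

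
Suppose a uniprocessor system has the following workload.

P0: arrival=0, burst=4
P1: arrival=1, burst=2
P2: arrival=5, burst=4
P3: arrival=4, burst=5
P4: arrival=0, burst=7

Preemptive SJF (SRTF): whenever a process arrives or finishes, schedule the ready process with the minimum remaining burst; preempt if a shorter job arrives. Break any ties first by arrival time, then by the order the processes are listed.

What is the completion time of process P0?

Timeline: | P0 0-1 | P1 1-3 | P0 3-6 | P2 6-10 | P3 10-15 | P4 15-22 |
Completion: P0=6  P1=3  P2=10  P3=15  P4=22
Turnaround (C−A): P0=6  P1=2  P2=5  P3=11  P4=22

6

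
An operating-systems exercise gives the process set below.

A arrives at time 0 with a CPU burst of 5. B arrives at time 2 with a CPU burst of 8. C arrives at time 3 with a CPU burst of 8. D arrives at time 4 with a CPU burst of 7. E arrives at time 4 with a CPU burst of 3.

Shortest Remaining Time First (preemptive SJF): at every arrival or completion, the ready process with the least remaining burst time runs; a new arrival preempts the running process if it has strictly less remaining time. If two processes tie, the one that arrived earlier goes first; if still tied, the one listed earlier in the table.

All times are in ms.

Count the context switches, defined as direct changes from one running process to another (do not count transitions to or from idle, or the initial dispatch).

4

Schedule: | A 0-5 | E 5-8 | D 8-15 | B 15-23 | C 23-31 |
Completion: A=5  B=23  C=31  D=15  E=8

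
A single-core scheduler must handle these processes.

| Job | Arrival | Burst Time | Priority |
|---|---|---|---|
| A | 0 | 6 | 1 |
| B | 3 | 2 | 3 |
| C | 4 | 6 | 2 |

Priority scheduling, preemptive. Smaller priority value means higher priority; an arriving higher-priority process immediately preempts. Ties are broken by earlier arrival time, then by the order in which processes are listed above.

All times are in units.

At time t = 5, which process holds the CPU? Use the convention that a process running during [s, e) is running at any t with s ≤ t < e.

A

Gantt: | A 0-6 | C 6-12 | B 12-14 |
Completion: A=6  B=14  C=12
Turnaround (C−A): A=6  B=11  C=8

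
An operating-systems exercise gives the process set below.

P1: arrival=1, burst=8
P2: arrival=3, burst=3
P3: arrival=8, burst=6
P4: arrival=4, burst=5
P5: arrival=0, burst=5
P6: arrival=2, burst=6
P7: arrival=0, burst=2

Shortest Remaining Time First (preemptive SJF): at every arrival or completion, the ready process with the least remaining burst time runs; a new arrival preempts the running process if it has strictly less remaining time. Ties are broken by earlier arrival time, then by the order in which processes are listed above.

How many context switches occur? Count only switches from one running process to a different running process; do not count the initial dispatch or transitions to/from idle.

Timeline: | P7 0-2 | P5 2-3 | P2 3-6 | P5 6-10 | P4 10-15 | P6 15-21 | P3 21-27 | P1 27-35 |
Completion: P1=35  P2=6  P3=27  P4=15  P5=10  P6=21  P7=2
Turnaround (C−A): P1=34  P2=3  P3=19  P4=11  P5=10  P6=19  P7=2

7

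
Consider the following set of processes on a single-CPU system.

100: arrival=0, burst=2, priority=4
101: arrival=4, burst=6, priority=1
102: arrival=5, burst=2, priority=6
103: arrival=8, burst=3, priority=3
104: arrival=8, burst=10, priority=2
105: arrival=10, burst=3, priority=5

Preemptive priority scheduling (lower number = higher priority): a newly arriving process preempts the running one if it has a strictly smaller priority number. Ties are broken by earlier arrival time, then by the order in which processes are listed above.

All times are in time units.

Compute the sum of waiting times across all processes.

48

Timeline: | 100 0-2 | idle 2-4 | 101 4-10 | 104 10-20 | 103 20-23 | 105 23-26 | 102 26-28 |
Completion: 100=2  101=10  102=28  103=23  104=20  105=26
Waiting = turnaround − burst: 100=0, 101=0, 102=21, 103=12, 104=2, 105=13
Total waiting = 0 + 0 + 21 + 12 + 2 + 13 = 48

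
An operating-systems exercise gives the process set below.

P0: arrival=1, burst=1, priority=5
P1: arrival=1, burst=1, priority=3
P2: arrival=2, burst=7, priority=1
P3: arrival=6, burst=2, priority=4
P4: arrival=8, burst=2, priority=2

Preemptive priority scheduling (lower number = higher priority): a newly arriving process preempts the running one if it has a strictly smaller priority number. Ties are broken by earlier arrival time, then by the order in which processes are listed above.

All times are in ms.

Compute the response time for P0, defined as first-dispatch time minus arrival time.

Schedule: | idle 0-1 | P1 1-2 | P2 2-9 | P4 9-11 | P3 11-13 | P0 13-14 |
Completion: P0=14  P1=2  P2=9  P3=13  P4=11
Response(P0) = first start − arrival = 13 − 1 = 12

12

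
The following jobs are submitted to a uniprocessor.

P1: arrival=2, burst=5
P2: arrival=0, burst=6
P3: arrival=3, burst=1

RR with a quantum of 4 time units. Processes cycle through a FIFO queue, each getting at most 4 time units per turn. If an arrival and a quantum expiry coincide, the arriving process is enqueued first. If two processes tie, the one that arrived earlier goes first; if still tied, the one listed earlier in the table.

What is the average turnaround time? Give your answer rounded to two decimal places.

Gantt: | P2 0-4 | P1 4-8 | P3 8-9 | P2 9-11 | P1 11-12 |
Completion: P1=12  P2=11  P3=9
Turnaround times: P1=10, P2=11, P3=6
Average turnaround = (10+11+6) / 3 = 27/3 = 9.00

9.00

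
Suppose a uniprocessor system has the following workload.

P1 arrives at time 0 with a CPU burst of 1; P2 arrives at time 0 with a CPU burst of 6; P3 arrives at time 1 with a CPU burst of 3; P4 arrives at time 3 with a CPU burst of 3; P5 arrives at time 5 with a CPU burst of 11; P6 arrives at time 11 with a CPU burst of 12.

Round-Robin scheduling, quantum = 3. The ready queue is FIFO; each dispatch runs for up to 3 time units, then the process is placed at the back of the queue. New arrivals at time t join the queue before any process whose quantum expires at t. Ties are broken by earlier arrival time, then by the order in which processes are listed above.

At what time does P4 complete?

10

Gantt: | P1 0-1 | P2 1-4 | P3 4-7 | P4 7-10 | P2 10-13 | P5 13-16 | P6 16-19 | P5 19-22 | P6 22-25 | P5 25-28 | P6 28-31 | P5 31-33 | P6 33-36 |
Completion: P1=1  P2=13  P3=7  P4=10  P5=33  P6=36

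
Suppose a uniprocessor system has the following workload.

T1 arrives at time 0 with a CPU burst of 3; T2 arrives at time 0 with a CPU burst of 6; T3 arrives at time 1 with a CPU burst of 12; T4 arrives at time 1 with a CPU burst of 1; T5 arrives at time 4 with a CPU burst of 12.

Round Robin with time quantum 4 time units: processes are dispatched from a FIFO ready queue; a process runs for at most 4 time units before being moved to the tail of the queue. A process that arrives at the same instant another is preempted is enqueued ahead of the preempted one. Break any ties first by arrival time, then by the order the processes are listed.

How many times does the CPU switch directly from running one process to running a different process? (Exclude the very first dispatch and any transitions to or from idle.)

9

Timeline: | T1 0-3 | T2 3-7 | T3 7-11 | T4 11-12 | T5 12-16 | T2 16-18 | T3 18-22 | T5 22-26 | T3 26-30 | T5 30-34 |
Completion: T1=3  T2=18  T3=30  T4=12  T5=34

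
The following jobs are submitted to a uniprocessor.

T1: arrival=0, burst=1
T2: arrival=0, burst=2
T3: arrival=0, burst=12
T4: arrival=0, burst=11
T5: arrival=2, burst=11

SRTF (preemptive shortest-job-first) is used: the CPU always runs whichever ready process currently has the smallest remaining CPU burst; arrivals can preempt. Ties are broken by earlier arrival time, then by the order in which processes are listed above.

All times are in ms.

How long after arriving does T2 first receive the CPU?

1

Gantt: | T1 0-1 | T2 1-3 | T4 3-14 | T5 14-25 | T3 25-37 |
Completion: T1=1  T2=3  T3=37  T4=14  T5=25
Response(T2) = first start − arrival = 1 − 0 = 1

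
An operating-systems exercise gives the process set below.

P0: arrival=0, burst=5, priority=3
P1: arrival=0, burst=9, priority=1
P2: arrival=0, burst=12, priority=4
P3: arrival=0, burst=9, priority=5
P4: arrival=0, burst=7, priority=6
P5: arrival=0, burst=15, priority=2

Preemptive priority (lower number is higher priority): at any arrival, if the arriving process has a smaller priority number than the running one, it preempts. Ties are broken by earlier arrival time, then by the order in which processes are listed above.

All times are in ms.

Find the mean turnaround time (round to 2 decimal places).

35.00

Schedule: | P1 0-9 | P5 9-24 | P0 24-29 | P2 29-41 | P3 41-50 | P4 50-57 |
Completion: P0=29  P1=9  P2=41  P3=50  P4=57  P5=24
Turnaround times: P0=29, P1=9, P2=41, P3=50, P4=57, P5=24
Average turnaround = (29+9+41+50+57+24) / 6 = 210/6 = 35.00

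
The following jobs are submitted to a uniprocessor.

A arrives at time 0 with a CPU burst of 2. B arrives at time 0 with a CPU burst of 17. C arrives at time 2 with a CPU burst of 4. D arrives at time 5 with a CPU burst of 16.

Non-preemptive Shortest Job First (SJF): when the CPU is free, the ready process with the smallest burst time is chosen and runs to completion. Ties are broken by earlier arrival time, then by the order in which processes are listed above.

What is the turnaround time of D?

17

Timeline: | A 0-2 | C 2-6 | D 6-22 | B 22-39 |
Completion: A=2  B=39  C=6  D=22
Turnaround(D) = completion − arrival = 22 − 5 = 17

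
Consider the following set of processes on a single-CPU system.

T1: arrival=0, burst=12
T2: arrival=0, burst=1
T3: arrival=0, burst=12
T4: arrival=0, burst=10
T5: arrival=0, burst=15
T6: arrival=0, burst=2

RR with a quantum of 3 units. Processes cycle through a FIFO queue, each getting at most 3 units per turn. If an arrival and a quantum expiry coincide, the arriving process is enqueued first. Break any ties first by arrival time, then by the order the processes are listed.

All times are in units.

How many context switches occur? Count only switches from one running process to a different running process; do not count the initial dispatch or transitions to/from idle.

17

Timeline: | T1 0-3 | T2 3-4 | T3 4-7 | T4 7-10 | T5 10-13 | T6 13-15 | T1 15-18 | T3 18-21 | T4 21-24 | T5 24-27 | T1 27-30 | T3 30-33 | T4 33-36 | T5 36-39 | T1 39-42 | T3 42-45 | T4 45-46 | T5 46-52 |
Completion: T1=42  T2=4  T3=45  T4=46  T5=52  T6=15
Turnaround (C−A): T1=42  T2=4  T3=45  T4=46  T5=52  T6=15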